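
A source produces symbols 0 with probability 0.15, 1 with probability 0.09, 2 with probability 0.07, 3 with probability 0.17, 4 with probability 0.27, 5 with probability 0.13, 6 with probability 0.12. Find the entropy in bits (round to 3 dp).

H = −Σ pᵢ log₂ pᵢ.
−0.15·log₂(0.15) = 0.4105
−0.09·log₂(0.09) = 0.3127
−0.07·log₂(0.07) = 0.2686
−0.17·log₂(0.17) = 0.4346
−0.27·log₂(0.27) = 0.5100
−0.13·log₂(0.13) = 0.3826
−0.12·log₂(0.12) = 0.3671
Sum ≈ 2.6861 → 2.686 bits.

2.686 bits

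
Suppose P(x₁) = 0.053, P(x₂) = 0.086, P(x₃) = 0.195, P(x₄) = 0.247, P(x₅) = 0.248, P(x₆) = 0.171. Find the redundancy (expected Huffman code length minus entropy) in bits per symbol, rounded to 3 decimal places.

0.027 bits

Entropy H = −Σ p log₂ p ≈ 2.4218 bits.
Huffman merges: 53/1000+43/500→139/1000; 139/1000+171/1000→31/100; 39/200+247/1000→221/500; 31/125+31/100→279/500; 221/500+279/500→1. L = 2449/1000 ≈ 2.4490.
L − H = 2.4490 − 2.4218 = 0.027 bits.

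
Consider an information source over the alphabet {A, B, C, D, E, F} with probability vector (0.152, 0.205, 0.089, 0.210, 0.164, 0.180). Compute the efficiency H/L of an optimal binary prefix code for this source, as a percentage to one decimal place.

98.2%

Entropy H = −Σ p log₂ p ≈ 2.5383 bits.
Huffman merges: 89/1000+19/125→241/1000; 41/250+9/50→43/125; 41/200+21/100→83/200; 241/1000+43/125→117/200; 83/200+117/200→1. L = 517/200 ≈ 2.5850.
Efficiency = H/L = 2.5383/2.5850 = 98.2%.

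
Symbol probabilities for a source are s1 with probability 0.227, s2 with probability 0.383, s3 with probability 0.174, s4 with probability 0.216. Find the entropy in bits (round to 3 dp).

1.932 bits

H = −Σ pᵢ log₂ pᵢ.
−0.227·log₂(0.227) = 0.4856
−0.383·log₂(0.383) = 0.5303
−0.174·log₂(0.174) = 0.4390
−0.216·log₂(0.216) = 0.4776
Sum ≈ 1.9324 → 1.932 bits.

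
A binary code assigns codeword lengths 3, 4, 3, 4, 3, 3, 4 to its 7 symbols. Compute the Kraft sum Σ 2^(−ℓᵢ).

With common denominator 2^4 = 16: Σ 2^(−ℓᵢ) = 2/16 + 1/16 + 2/16 + 1/16 + 2/16 + 2/16 + 1/16 = 11/16 = 0.6875.

0.6875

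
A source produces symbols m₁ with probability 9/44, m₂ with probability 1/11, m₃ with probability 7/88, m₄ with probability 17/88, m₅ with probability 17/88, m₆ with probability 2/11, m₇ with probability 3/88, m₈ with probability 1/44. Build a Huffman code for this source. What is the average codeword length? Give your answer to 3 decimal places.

2.795 bits/symbol

Repeatedly combine the two least-probable nodes; the expected code length is the sum of the merged weights.
merge 1/44 + 3/88 → 5/88
merge 5/88 + 7/88 → 3/22
merge 1/11 + 3/22 → 5/22
merge 2/11 + 17/88 → 3/8
merge 17/88 + 9/44 → 35/88
merge 5/22 + 3/8 → 53/88
merge 35/88 + 53/88 → 1
L = 5/88 + 3/22 + 5/22 + 3/8 + 35/88 + 53/88 + 1 = 123/44 ≈ 2.795 bits/symbol.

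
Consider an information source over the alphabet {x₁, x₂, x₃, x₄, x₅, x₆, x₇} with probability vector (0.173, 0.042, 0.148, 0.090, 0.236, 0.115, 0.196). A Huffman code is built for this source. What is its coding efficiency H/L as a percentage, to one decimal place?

Entropy H = −Σ p log₂ p ≈ 2.6618 bits.
Huffman merges: 21/500+9/100→33/250; 23/200+33/250→247/1000; 37/250+173/1000→321/1000; 49/250+59/250→54/125; 247/1000+321/1000→71/125; 54/125+71/125→1. L = 27/10 ≈ 2.7000.
Efficiency = H/L = 2.6618/2.7000 = 98.6%.

98.6%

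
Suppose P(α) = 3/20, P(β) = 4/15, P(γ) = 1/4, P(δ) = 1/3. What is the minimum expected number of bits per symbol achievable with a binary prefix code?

2 bits/symbol

Repeatedly combine the two least-probable nodes; the expected code length is the sum of the merged weights.
merge 3/20 + 1/4 → 2/5
merge 4/15 + 1/3 → 3/5
merge 2/5 + 3/5 → 1
L = 2/5 + 3/5 + 1 = 2 bits/symbol.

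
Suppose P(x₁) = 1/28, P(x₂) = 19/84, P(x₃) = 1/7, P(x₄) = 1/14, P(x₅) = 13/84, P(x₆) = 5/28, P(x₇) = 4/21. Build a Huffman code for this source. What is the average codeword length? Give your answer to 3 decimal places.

2.690 bits/symbol

Repeatedly combine the two least-probable nodes; the expected code length is the sum of the merged weights.
merge 1/28 + 1/14 → 3/28
merge 3/28 + 1/7 → 1/4
merge 13/84 + 5/28 → 1/3
merge 4/21 + 19/84 → 5/12
merge 1/4 + 1/3 → 7/12
merge 5/12 + 7/12 → 1
L = 3/28 + 1/4 + 1/3 + 5/12 + 7/12 + 1 = 113/42 ≈ 2.690 bits/symbol.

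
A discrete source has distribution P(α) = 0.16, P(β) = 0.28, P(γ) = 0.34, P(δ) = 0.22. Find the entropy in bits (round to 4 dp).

H = −Σ pᵢ log₂ pᵢ.
−0.16·log₂(0.16) = 0.4230
−0.28·log₂(0.28) = 0.5142
−0.34·log₂(0.34) = 0.5292
−0.22·log₂(0.22) = 0.4806
Sum ≈ 1.9470 → 1.9470 bits.

1.9470 bits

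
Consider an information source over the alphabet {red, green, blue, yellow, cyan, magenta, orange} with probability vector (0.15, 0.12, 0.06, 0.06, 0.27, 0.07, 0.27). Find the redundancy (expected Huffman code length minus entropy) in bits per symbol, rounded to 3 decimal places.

Entropy H = −Σ p log₂ p ≈ 2.5533 bits.
Huffman merges: 3/50+3/50→3/25; 7/100+3/25→19/100; 3/25+3/20→27/100; 19/100+27/100→23/50; 27/100+27/100→27/50; 23/50+27/50→1. L = 129/50 ≈ 2.5800.
L − H = 2.5800 − 2.5533 = 0.027 bits.

0.027 bits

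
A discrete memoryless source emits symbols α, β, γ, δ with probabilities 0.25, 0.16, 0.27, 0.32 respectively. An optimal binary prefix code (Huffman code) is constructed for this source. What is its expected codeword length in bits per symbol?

Repeatedly combine the two least-probable nodes; the expected code length is the sum of the merged weights.
merge 4/25 + 1/4 → 41/100
merge 27/100 + 8/25 → 59/100
merge 41/100 + 59/100 → 1
L = 41/100 + 59/100 + 1 = 2 bits/symbol.

2 bits/symbol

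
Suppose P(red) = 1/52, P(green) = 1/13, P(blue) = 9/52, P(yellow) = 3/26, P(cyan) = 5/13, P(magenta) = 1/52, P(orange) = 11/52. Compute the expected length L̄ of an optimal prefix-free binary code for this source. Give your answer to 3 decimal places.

Repeatedly combine the two least-probable nodes; the expected code length is the sum of the merged weights.
merge 1/52 + 1/52 → 1/26
merge 1/26 + 1/13 → 3/26
merge 3/26 + 3/26 → 3/13
merge 9/52 + 11/52 → 5/13
merge 3/13 + 5/13 → 8/13
merge 5/13 + 8/13 → 1
L = 1/26 + 3/26 + 3/13 + 5/13 + 8/13 + 1 = 31/13 ≈ 2.385 bits/symbol.

2.385 bits/symbol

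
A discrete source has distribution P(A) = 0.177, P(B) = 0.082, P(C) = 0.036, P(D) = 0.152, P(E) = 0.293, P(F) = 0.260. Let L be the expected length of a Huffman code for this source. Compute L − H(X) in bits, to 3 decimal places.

0.040 bits

Entropy H = −Σ p log₂ p ≈ 2.3480 bits.
Huffman merges: 9/250+41/500→59/500; 59/500+19/125→27/100; 177/1000+13/50→437/1000; 27/100+293/1000→563/1000; 437/1000+563/1000→1. L = 597/250 ≈ 2.3880.
L − H = 2.3880 − 2.3480 = 0.040 bits.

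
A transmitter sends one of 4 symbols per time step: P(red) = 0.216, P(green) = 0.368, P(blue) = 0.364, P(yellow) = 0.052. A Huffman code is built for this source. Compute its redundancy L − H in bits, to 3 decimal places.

0.139 bits

Entropy H = −Σ p log₂ p ≈ 1.7608 bits.
Huffman merges: 13/250+27/125→67/250; 67/250+91/250→79/125; 46/125+79/125→1. L = 19/10 ≈ 1.9000.
L − H = 1.9000 − 1.7608 = 0.139 bits.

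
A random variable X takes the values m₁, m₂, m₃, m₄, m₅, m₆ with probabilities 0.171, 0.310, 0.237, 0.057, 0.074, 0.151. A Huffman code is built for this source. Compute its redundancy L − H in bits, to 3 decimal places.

Entropy H = −Σ p log₂ p ≈ 2.3771 bits.
Huffman merges: 57/1000+37/500→131/1000; 131/1000+151/1000→141/500; 171/1000+237/1000→51/125; 141/500+31/100→74/125; 51/125+74/125→1. L = 2413/1000 ≈ 2.4130.
L − H = 2.4130 − 2.3771 = 0.036 bits.

0.036 bits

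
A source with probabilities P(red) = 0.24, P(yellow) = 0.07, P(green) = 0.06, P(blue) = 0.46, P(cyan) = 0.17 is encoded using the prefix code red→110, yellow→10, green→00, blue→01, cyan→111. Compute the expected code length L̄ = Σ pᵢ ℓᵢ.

2.41 bits/symbol

L̄ = Σ pᵢ·ℓᵢ = 0.24·3 + 0.07·2 + 0.06·2 + 0.46·2 + 0.17·3 = 2.41 bits/symbol.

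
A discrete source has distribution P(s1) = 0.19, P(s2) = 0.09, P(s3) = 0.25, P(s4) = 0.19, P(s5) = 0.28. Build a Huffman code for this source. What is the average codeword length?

Repeatedly combine the two least-probable nodes; the expected code length is the sum of the merged weights.
merge 9/100 + 19/100 → 7/25
merge 19/100 + 1/4 → 11/25
merge 7/25 + 7/25 → 14/25
merge 11/25 + 14/25 → 1
L = 7/25 + 11/25 + 14/25 + 1 = 57/25 = 2.28 bits/symbol.

2.28 bits/symbol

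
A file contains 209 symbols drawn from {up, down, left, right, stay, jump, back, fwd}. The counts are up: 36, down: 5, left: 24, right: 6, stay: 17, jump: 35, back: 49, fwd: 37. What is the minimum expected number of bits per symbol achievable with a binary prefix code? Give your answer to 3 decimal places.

2.775 bits/symbol

Probabilities are the counts divided by 209.
Repeatedly combine the two least-probable nodes; the expected code length is the sum of the merged weights.
merge 5/209 + 6/209 → 1/19
merge 1/19 + 17/209 → 28/209
merge 24/209 + 28/209 → 52/209
merge 35/209 + 36/209 → 71/209
merge 37/209 + 49/209 → 86/209
merge 52/209 + 71/209 → 123/209
merge 86/209 + 123/209 → 1
L = 1/19 + 28/209 + 52/209 + 71/209 + 86/209 + 123/209 + 1 = 580/209 ≈ 2.775 bits/symbol.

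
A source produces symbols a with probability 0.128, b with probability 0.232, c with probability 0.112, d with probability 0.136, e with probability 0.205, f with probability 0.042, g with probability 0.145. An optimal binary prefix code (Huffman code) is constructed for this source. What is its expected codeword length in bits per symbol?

2.717 bits/symbol

Repeatedly combine the two least-probable nodes; the expected code length is the sum of the merged weights.
merge 21/500 + 14/125 → 77/500
merge 16/125 + 17/125 → 33/125
merge 29/200 + 77/500 → 299/1000
merge 41/200 + 29/125 → 437/1000
merge 33/125 + 299/1000 → 563/1000
merge 437/1000 + 563/1000 → 1
L = 77/500 + 33/125 + 299/1000 + 437/1000 + 563/1000 + 1 = 2717/1000 = 2.717 bits/symbol.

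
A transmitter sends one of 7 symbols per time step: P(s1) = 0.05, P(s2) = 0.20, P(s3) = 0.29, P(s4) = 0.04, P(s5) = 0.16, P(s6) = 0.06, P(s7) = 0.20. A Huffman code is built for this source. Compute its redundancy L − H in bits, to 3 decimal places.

Entropy H = −Σ p log₂ p ≈ 2.5151 bits.
Huffman merges: 1/25+1/20→9/100; 3/50+9/100→3/20; 3/20+4/25→31/100; 1/5+1/5→2/5; 29/100+31/100→3/5; 2/5+3/5→1. L = 51/20 ≈ 2.5500.
L − H = 2.5500 − 2.5151 = 0.035 bits.

0.035 bits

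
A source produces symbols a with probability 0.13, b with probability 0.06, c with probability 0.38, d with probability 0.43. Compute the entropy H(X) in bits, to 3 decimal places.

H = −Σ pᵢ log₂ pᵢ.
−0.13·log₂(0.13) = 0.3826
−0.06·log₂(0.06) = 0.2435
−0.38·log₂(0.38) = 0.5305
−0.43·log₂(0.43) = 0.5236
Sum ≈ 1.6802 → 1.680 bits.

1.680 bits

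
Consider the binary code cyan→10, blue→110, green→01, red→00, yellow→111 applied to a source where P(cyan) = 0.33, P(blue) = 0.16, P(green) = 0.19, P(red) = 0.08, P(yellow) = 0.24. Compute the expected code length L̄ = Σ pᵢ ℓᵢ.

L̄ = Σ pᵢ·ℓᵢ = 0.33·2 + 0.16·3 + 0.19·2 + 0.08·2 + 0.24·3 = 2.4 bits/symbol.

2.4 bits/symbol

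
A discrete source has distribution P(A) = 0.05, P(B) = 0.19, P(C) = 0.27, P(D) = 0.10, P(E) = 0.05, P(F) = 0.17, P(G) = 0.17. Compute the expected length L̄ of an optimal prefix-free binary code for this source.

Repeatedly combine the two least-probable nodes; the expected code length is the sum of the merged weights.
merge 1/20 + 1/20 → 1/10
merge 1/10 + 1/10 → 1/5
merge 17/100 + 17/100 → 17/50
merge 19/100 + 1/5 → 39/100
merge 27/100 + 17/50 → 61/100
merge 39/100 + 61/100 → 1
L = 1/10 + 1/5 + 17/50 + 39/100 + 61/100 + 1 = 66/25 = 2.64 bits/symbol.

2.64 bits/symbol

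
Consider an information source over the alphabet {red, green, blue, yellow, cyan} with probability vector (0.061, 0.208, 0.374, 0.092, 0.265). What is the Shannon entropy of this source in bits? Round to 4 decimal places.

H = −Σ pᵢ log₂ pᵢ.
−0.061·log₂(0.061) = 0.2461
−0.208·log₂(0.208) = 0.4712
−0.374·log₂(0.374) = 0.5307
−0.092·log₂(0.092) = 0.3167
−0.265·log₂(0.265) = 0.5077
Sum ≈ 2.0724 → 2.0724 bits.

2.0724 bits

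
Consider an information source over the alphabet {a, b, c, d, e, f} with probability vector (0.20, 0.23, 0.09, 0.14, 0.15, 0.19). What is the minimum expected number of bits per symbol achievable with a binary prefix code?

Repeatedly combine the two least-probable nodes; the expected code length is the sum of the merged weights.
merge 9/100 + 7/50 → 23/100
merge 3/20 + 19/100 → 17/50
merge 1/5 + 23/100 → 43/100
merge 23/100 + 17/50 → 57/100
merge 43/100 + 57/100 → 1
L = 23/100 + 17/50 + 43/100 + 57/100 + 1 = 257/100 = 2.57 bits/symbol.

2.57 bits/symbol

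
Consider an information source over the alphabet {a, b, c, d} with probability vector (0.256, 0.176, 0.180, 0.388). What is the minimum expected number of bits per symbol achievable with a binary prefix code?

Repeatedly combine the two least-probable nodes; the expected code length is the sum of the merged weights.
merge 22/125 + 9/50 → 89/250
merge 32/125 + 89/250 → 153/250
merge 97/250 + 153/250 → 1
L = 89/250 + 153/250 + 1 = 246/125 = 1.968 bits/symbol.

1.968 bits/symbol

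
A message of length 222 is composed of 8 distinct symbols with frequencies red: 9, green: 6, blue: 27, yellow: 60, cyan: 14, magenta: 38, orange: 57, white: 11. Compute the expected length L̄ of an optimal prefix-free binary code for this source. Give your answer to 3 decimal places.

2.653 bits/symbol

Probabilities are the counts divided by 222.
Repeatedly combine the two least-probable nodes; the expected code length is the sum of the merged weights.
merge 1/37 + 3/74 → 5/74
merge 11/222 + 7/111 → 25/222
merge 5/74 + 25/222 → 20/111
merge 9/74 + 19/111 → 65/222
merge 20/111 + 19/74 → 97/222
merge 10/37 + 65/222 → 125/222
merge 97/222 + 125/222 → 1
L = 5/74 + 25/222 + 20/111 + 65/222 + 97/222 + 125/222 + 1 = 589/222 ≈ 2.653 bits/symbol.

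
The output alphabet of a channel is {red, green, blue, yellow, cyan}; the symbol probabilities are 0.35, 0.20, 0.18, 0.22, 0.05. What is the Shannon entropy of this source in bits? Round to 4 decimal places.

2.1365 bits

H = −Σ pᵢ log₂ pᵢ.
−0.35·log₂(0.35) = 0.5301
−0.20·log₂(0.20) = 0.4644
−0.18·log₂(0.18) = 0.4453
−0.22·log₂(0.22) = 0.4806
−0.05·log₂(0.05) = 0.2161
Sum ≈ 2.1365 → 2.1365 bits.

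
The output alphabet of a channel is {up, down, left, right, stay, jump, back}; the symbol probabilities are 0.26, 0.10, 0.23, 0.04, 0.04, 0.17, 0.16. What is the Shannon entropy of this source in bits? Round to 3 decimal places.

2.554 bits

H = −Σ pᵢ log₂ pᵢ.
−0.26·log₂(0.26) = 0.5053
−0.10·log₂(0.10) = 0.3322
−0.23·log₂(0.23) = 0.4877
−0.04·log₂(0.04) = 0.1858
−0.04·log₂(0.04) = 0.1858
−0.17·log₂(0.17) = 0.4346
−0.16·log₂(0.16) = 0.4230
Sum ≈ 2.5543 → 2.554 bits.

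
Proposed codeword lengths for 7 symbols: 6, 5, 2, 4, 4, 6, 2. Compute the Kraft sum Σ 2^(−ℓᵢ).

0.6875

With common denominator 2^6 = 64: Σ 2^(−ℓᵢ) = 1/64 + 2/64 + 16/64 + 4/64 + 4/64 + 1/64 + 16/64 = 44/64 = 0.6875.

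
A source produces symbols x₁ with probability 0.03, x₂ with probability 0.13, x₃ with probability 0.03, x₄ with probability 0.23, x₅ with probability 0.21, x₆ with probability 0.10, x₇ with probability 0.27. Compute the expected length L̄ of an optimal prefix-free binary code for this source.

2.51 bits/symbol

Repeatedly combine the two least-probable nodes; the expected code length is the sum of the merged weights.
merge 3/100 + 3/100 → 3/50
merge 3/50 + 1/10 → 4/25
merge 13/100 + 4/25 → 29/100
merge 21/100 + 23/100 → 11/25
merge 27/100 + 29/100 → 14/25
merge 11/25 + 14/25 → 1
L = 3/50 + 4/25 + 29/100 + 11/25 + 14/25 + 1 = 251/100 = 2.51 bits/symbol.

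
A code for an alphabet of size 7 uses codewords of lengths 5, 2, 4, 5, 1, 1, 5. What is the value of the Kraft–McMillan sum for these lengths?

1.40625

With common denominator 2^5 = 32: Σ 2^(−ℓᵢ) = 1/32 + 8/32 + 2/32 + 1/32 + 16/32 + 16/32 + 1/32 = 45/32 = 1.40625.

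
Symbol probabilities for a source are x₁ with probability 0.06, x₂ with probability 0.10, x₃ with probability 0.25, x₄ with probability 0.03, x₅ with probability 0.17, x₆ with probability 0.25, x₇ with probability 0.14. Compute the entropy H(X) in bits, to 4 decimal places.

H = −Σ pᵢ log₂ pᵢ.
−0.06·log₂(0.06) = 0.2435
−0.10·log₂(0.10) = 0.3322
−0.25·log₂(0.25) = 0.5000
−0.03·log₂(0.03) = 0.1518
−0.17·log₂(0.17) = 0.4346
−0.25·log₂(0.25) = 0.5000
−0.14·log₂(0.14) = 0.3971
Sum ≈ 2.5592 → 2.5592 bits.

2.5592 bits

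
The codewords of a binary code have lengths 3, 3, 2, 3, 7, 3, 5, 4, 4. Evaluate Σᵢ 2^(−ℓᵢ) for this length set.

0.9140625

With common denominator 2^7 = 128: Σ 2^(−ℓᵢ) = 16/128 + 16/128 + 32/128 + 16/128 + 1/128 + 16/128 + 4/128 + 8/128 + 8/128 = 117/128 = 0.9140625.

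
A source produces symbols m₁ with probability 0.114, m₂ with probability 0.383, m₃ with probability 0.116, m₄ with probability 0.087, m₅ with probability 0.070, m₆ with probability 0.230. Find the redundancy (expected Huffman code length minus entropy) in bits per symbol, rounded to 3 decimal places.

Entropy H = −Σ p log₂ p ≈ 2.3107 bits.
Huffman merges: 7/100+87/1000→157/1000; 57/500+29/250→23/100; 157/1000+23/100→387/1000; 23/100+383/1000→613/1000; 387/1000+613/1000→1. L = 2387/1000 ≈ 2.3870.
L − H = 2.3870 − 2.3107 = 0.076 bits.

0.076 bits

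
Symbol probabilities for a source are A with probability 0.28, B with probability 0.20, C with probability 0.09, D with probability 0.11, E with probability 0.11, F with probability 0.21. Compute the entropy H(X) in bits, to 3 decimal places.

H = −Σ pᵢ log₂ pᵢ.
−0.28·log₂(0.28) = 0.5142
−0.20·log₂(0.20) = 0.4644
−0.09·log₂(0.09) = 0.3127
−0.11·log₂(0.11) = 0.3503
−0.11·log₂(0.11) = 0.3503
−0.21·log₂(0.21) = 0.4728
Sum ≈ 2.4647 → 2.465 bits.

2.465 bits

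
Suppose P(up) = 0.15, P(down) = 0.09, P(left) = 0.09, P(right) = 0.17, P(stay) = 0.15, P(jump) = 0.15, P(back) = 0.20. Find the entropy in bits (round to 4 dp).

H = −Σ pᵢ log₂ pᵢ.
−0.15·log₂(0.15) = 0.4105
−0.09·log₂(0.09) = 0.3127
−0.09·log₂(0.09) = 0.3127
−0.17·log₂(0.17) = 0.4346
−0.15·log₂(0.15) = 0.4105
−0.15·log₂(0.15) = 0.4105
−0.20·log₂(0.20) = 0.4644
Sum ≈ 2.7559 → 2.7559 bits.

2.7559 bits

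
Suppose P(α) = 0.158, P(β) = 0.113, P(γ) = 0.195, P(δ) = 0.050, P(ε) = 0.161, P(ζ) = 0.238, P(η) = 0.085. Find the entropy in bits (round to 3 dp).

2.671 bits

H = −Σ pᵢ log₂ pᵢ.
−0.158·log₂(0.158) = 0.4206
−0.113·log₂(0.113) = 0.3555
−0.195·log₂(0.195) = 0.4599
−0.050·log₂(0.050) = 0.2161
−0.161·log₂(0.161) = 0.4242
−0.238·log₂(0.238) = 0.4929
−0.085·log₂(0.085) = 0.3023
Sum ≈ 2.6714 → 2.671 bits.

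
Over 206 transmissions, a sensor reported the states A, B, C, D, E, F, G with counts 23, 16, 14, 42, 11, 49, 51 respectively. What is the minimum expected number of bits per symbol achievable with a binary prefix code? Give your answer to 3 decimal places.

Probabilities are the counts divided by 206.
Repeatedly combine the two least-probable nodes; the expected code length is the sum of the merged weights.
merge 11/206 + 7/103 → 25/206
merge 8/103 + 23/206 → 39/206
merge 25/206 + 39/206 → 32/103
merge 21/103 + 49/206 → 91/206
merge 51/206 + 32/103 → 115/206
merge 91/206 + 115/206 → 1
L = 25/206 + 39/206 + 32/103 + 91/206 + 115/206 + 1 = 270/103 ≈ 2.621 bits/symbol.

2.621 bits/symbol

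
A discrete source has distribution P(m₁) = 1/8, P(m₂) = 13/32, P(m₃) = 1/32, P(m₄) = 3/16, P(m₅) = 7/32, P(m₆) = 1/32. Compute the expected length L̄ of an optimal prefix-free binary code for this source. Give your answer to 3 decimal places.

2.219 bits/symbol

Repeatedly combine the two least-probable nodes; the expected code length is the sum of the merged weights.
merge 1/32 + 1/32 → 1/16
merge 1/16 + 1/8 → 3/16
merge 3/16 + 3/16 → 3/8
merge 7/32 + 3/8 → 19/32
merge 13/32 + 19/32 → 1
L = 1/16 + 3/16 + 3/8 + 19/32 + 1 = 71/32 ≈ 2.219 bits/symbol.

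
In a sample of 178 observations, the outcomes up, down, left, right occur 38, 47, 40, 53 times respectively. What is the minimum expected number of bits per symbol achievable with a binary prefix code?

Probabilities are the counts divided by 178.
Repeatedly combine the two least-probable nodes; the expected code length is the sum of the merged weights.
merge 19/89 + 20/89 → 39/89
merge 47/178 + 53/178 → 50/89
merge 39/89 + 50/89 → 1
L = 39/89 + 50/89 + 1 = 2 bits/symbol.

2 bits/symbol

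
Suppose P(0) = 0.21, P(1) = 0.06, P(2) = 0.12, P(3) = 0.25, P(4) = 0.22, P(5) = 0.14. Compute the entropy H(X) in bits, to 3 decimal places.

2.461 bits

H = −Σ pᵢ log₂ pᵢ.
−0.21·log₂(0.21) = 0.4728
−0.06·log₂(0.06) = 0.2435
−0.12·log₂(0.12) = 0.3671
−0.25·log₂(0.25) = 0.5000
−0.22·log₂(0.22) = 0.4806
−0.14·log₂(0.14) = 0.3971
Sum ≈ 2.4611 → 2.461 bits.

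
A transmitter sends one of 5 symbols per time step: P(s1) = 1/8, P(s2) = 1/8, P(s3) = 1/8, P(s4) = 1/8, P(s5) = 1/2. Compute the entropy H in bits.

Each probability is a power of 1/2, so log₂(1/p) is an integer.
H = Σ p·log₂(1/p) = 1/8·3 + 1/8·3 + 1/8·3 + 1/8·3 + 1/2·1 = 2 bits.

2 bits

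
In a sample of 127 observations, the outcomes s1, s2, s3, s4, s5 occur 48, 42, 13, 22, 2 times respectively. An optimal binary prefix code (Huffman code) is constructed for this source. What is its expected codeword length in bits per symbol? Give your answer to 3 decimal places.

2.031 bits/symbol

Probabilities are the counts divided by 127.
Repeatedly combine the two least-probable nodes; the expected code length is the sum of the merged weights.
merge 2/127 + 13/127 → 15/127
merge 15/127 + 22/127 → 37/127
merge 37/127 + 42/127 → 79/127
merge 48/127 + 79/127 → 1
L = 15/127 + 37/127 + 79/127 + 1 = 258/127 ≈ 2.031 bits/symbol.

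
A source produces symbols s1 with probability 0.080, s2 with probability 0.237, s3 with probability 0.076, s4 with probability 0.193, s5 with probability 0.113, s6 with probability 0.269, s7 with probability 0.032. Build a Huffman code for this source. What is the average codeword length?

2.597 bits/symbol

Repeatedly combine the two least-probable nodes; the expected code length is the sum of the merged weights.
merge 4/125 + 19/250 → 27/250
merge 2/25 + 27/250 → 47/250
merge 113/1000 + 47/250 → 301/1000
merge 193/1000 + 237/1000 → 43/100
merge 269/1000 + 301/1000 → 57/100
merge 43/100 + 57/100 → 1
L = 27/250 + 47/250 + 301/1000 + 43/100 + 57/100 + 1 = 2597/1000 = 2.597 bits/symbol.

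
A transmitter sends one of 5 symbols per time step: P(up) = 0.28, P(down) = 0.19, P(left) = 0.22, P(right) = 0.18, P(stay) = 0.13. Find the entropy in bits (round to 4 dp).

H = −Σ pᵢ log₂ pᵢ.
−0.28·log₂(0.28) = 0.5142
−0.19·log₂(0.19) = 0.4552
−0.22·log₂(0.22) = 0.4806
−0.18·log₂(0.18) = 0.4453
−0.13·log₂(0.13) = 0.3826
Sum ≈ 2.2780 → 2.2780 bits.

2.2780 bits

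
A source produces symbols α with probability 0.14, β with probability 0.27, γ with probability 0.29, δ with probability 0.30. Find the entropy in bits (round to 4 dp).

H = −Σ pᵢ log₂ pᵢ.
−0.14·log₂(0.14) = 0.3971
−0.27·log₂(0.27) = 0.5100
−0.29·log₂(0.29) = 0.5179
−0.30·log₂(0.30) = 0.5211
Sum ≈ 1.9461 → 1.9461 bits.

1.9461 bits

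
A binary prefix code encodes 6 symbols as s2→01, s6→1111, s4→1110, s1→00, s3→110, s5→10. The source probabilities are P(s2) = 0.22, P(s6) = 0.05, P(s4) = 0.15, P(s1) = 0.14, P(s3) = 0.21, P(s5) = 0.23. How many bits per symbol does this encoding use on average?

2.61 bits/symbol

L̄ = Σ pᵢ·ℓᵢ = 0.22·2 + 0.05·4 + 0.15·4 + 0.14·2 + 0.21·3 + 0.23·2 = 2.61 bits/symbol.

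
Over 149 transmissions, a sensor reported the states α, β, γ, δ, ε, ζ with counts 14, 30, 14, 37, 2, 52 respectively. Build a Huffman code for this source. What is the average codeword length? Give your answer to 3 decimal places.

Probabilities are the counts divided by 149.
Repeatedly combine the two least-probable nodes; the expected code length is the sum of the merged weights.
merge 2/149 + 14/149 → 16/149
merge 14/149 + 16/149 → 30/149
merge 30/149 + 30/149 → 60/149
merge 37/149 + 52/149 → 89/149
merge 60/149 + 89/149 → 1
L = 16/149 + 30/149 + 60/149 + 89/149 + 1 = 344/149 ≈ 2.309 bits/symbol.

2.309 bits/symbol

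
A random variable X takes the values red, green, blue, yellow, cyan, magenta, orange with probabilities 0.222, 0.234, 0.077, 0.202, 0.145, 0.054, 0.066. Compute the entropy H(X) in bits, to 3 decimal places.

2.613 bits

H = −Σ pᵢ log₂ pᵢ.
−0.222·log₂(0.222) = 0.4820
−0.234·log₂(0.234) = 0.4903
−0.077·log₂(0.077) = 0.2848
−0.202·log₂(0.202) = 0.4661
−0.145·log₂(0.145) = 0.4040
−0.054·log₂(0.054) = 0.2274
−0.066·log₂(0.066) = 0.2588
Sum ≈ 2.6135 → 2.613 bits.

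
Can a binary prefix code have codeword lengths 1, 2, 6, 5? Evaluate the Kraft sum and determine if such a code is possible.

With common denominator 2^6 = 64: Σ 2^(−ℓᵢ) = 32/64 + 16/64 + 1/64 + 2/64 = 51/64 = 0.796875.
Kraft's inequality requires Σ ≤ 1; here Σ = 0.796875 ≤ 1, so such a prefix code exists.

0.796875; yes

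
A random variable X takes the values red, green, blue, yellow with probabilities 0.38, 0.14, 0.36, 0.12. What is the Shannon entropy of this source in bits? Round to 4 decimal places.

H = −Σ pᵢ log₂ pᵢ.
−0.38·log₂(0.38) = 0.5305
−0.14·log₂(0.14) = 0.3971
−0.36·log₂(0.36) = 0.5306
−0.12·log₂(0.12) = 0.3671
Sum ≈ 1.8252 → 1.8252 bits.

1.8252 bits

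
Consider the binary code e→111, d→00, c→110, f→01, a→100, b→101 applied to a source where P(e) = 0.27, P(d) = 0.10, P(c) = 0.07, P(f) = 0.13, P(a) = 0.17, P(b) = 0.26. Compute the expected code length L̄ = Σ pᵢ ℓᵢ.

2.77 bits/symbol

L̄ = Σ pᵢ·ℓᵢ = 0.27·3 + 0.10·2 + 0.07·3 + 0.13·2 + 0.17·3 + 0.26·3 = 2.77 bits/symbol.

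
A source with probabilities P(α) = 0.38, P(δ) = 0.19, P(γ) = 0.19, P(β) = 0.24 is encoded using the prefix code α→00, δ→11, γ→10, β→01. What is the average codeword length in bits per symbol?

L̄ = Σ pᵢ·ℓᵢ = 0.38·2 + 0.19·2 + 0.19·2 + 0.24·2 = 2 bits/symbol.

2 bits/symbol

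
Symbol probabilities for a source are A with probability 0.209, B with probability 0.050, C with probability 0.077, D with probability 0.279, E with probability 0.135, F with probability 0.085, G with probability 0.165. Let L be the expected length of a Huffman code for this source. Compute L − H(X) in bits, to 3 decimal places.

Entropy H = −Σ p log₂ p ≈ 2.6080 bits.
Huffman merges: 1/20+77/1000→127/1000; 17/200+127/1000→53/250; 27/200+33/200→3/10; 209/1000+53/250→421/1000; 279/1000+3/10→579/1000; 421/1000+579/1000→1. L = 2639/1000 ≈ 2.6390.
L − H = 2.6390 − 2.6080 = 0.031 bits.

0.031 bits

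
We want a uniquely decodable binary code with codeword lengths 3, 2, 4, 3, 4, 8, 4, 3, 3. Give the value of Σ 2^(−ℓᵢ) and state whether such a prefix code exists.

0.94140625; yes

With common denominator 2^8 = 256: Σ 2^(−ℓᵢ) = 32/256 + 64/256 + 16/256 + 32/256 + 16/256 + 1/256 + 16/256 + 32/256 + 32/256 = 241/256 = 0.94140625.
Kraft's inequality requires Σ ≤ 1; here Σ = 0.94140625 ≤ 1, so such a prefix code exists.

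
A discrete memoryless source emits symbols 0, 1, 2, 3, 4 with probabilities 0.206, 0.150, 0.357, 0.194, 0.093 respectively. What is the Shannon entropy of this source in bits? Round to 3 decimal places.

2.188 bits

H = −Σ pᵢ log₂ pᵢ.
−0.206·log₂(0.206) = 0.4695
−0.150·log₂(0.150) = 0.4105
−0.357·log₂(0.357) = 0.5305
−0.194·log₂(0.194) = 0.4590
−0.093·log₂(0.093) = 0.3187
Sum ≈ 2.1882 → 2.188 bits.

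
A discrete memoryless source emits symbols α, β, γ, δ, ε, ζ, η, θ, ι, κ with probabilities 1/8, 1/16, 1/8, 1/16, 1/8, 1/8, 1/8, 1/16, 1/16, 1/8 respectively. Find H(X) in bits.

Each probability is a power of 1/2, so log₂(1/p) is an integer.
H = Σ p·log₂(1/p) = 1/8·3 + 1/16·4 + 1/8·3 + 1/16·4 + 1/8·3 + 1/8·3 + 1/8·3 + 1/16·4 + 1/16·4 + 1/8·3 = 3.25 bits.

3.25 bits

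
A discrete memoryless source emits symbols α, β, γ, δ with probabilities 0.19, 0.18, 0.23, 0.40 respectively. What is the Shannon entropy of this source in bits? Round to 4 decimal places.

1.9170 bits

H = −Σ pᵢ log₂ pᵢ.
−0.19·log₂(0.19) = 0.4552
−0.18·log₂(0.18) = 0.4453
−0.23·log₂(0.23) = 0.4877
−0.40·log₂(0.40) = 0.5288
Sum ≈ 1.9170 → 1.9170 bits.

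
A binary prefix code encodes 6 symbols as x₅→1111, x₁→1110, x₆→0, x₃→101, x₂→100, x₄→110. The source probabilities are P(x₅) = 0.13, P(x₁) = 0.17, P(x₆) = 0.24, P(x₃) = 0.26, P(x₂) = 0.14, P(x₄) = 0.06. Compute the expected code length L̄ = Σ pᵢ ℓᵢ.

L̄ = Σ pᵢ·ℓᵢ = 0.13·4 + 0.17·4 + 0.24·1 + 0.26·3 + 0.14·3 + 0.06·3 = 2.82 bits/symbol.

2.82 bits/symbol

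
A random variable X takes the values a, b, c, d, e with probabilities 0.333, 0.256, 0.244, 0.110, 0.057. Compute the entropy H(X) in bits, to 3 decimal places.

H = −Σ pᵢ log₂ pᵢ.
−0.333·log₂(0.333) = 0.5283
−0.256·log₂(0.256) = 0.5032
−0.244·log₂(0.244) = 0.4966
−0.110·log₂(0.110) = 0.3503
−0.057·log₂(0.057) = 0.2356
Sum ≈ 2.1139 → 2.114 bits.

2.114 bits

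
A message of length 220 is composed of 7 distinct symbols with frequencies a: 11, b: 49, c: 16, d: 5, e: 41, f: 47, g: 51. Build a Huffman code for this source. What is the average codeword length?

2.55 bits/symbol

Probabilities are the counts divided by 220.
Repeatedly combine the two least-probable nodes; the expected code length is the sum of the merged weights.
merge 1/44 + 1/20 → 4/55
merge 4/55 + 4/55 → 8/55
merge 8/55 + 41/220 → 73/220
merge 47/220 + 49/220 → 24/55
merge 51/220 + 73/220 → 31/55
merge 24/55 + 31/55 → 1
L = 4/55 + 8/55 + 73/220 + 24/55 + 31/55 + 1 = 51/20 = 2.55 bits/symbol.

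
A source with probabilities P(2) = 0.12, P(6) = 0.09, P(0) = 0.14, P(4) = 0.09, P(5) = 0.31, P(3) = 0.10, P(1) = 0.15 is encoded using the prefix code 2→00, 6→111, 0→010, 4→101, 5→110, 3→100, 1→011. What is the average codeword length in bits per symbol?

L̄ = Σ pᵢ·ℓᵢ = 0.12·2 + 0.09·3 + 0.14·3 + 0.09·3 + 0.31·3 + 0.10·3 + 0.15·3 = 2.88 bits/symbol.

2.88 bits/symbol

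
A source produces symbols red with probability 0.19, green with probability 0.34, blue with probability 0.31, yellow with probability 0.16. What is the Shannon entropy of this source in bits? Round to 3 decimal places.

1.931 bits

H = −Σ pᵢ log₂ pᵢ.
−0.19·log₂(0.19) = 0.4552
−0.34·log₂(0.34) = 0.5292
−0.31·log₂(0.31) = 0.5238
−0.16·log₂(0.16) = 0.4230
Sum ≈ 1.9312 → 1.931 bits.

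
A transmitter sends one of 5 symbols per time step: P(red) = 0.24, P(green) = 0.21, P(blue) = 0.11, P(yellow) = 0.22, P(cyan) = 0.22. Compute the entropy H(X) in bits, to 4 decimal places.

2.2784 bits

H = −Σ pᵢ log₂ pᵢ.
−0.24·log₂(0.24) = 0.4941
−0.21·log₂(0.21) = 0.4728
−0.11·log₂(0.11) = 0.3503
−0.22·log₂(0.22) = 0.4806
−0.22·log₂(0.22) = 0.4806
Sum ≈ 2.2784 → 2.2784 bits.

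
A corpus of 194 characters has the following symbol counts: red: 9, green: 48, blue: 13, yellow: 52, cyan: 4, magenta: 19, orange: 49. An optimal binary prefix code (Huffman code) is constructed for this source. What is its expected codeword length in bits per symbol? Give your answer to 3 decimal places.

2.433 bits/symbol

Probabilities are the counts divided by 194.
Repeatedly combine the two least-probable nodes; the expected code length is the sum of the merged weights.
merge 2/97 + 9/194 → 13/194
merge 13/194 + 13/194 → 13/97
merge 19/194 + 13/97 → 45/194
merge 45/194 + 24/97 → 93/194
merge 49/194 + 26/97 → 101/194
merge 93/194 + 101/194 → 1
L = 13/194 + 13/97 + 45/194 + 93/194 + 101/194 + 1 = 236/97 ≈ 2.433 bits/symbol.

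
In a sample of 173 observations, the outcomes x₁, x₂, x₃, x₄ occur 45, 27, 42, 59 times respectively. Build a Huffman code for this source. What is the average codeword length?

Probabilities are the counts divided by 173.
Repeatedly combine the two least-probable nodes; the expected code length is the sum of the merged weights.
merge 27/173 + 42/173 → 69/173
merge 45/173 + 59/173 → 104/173
merge 69/173 + 104/173 → 1
L = 69/173 + 104/173 + 1 = 2 bits/symbol.

2 bits/symbol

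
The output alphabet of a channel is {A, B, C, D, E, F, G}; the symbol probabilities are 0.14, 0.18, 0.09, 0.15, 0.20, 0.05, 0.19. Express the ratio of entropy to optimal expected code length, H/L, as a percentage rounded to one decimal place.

Entropy H = −Σ p log₂ p ≈ 2.7013 bits.
Huffman merges: 1/20+9/100→7/50; 7/50+7/50→7/25; 3/20+9/50→33/100; 19/100+1/5→39/100; 7/25+33/100→61/100; 39/100+61/100→1. L = 11/4 ≈ 2.7500.
Efficiency = H/L = 2.7013/2.7500 = 98.2%.

98.2%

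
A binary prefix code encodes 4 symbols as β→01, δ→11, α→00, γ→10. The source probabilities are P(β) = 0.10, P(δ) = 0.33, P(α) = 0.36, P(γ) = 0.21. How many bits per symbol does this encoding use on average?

2 bits/symbol

L̄ = Σ pᵢ·ℓᵢ = 0.10·2 + 0.33·2 + 0.36·2 + 0.21·2 = 2 bits/symbol.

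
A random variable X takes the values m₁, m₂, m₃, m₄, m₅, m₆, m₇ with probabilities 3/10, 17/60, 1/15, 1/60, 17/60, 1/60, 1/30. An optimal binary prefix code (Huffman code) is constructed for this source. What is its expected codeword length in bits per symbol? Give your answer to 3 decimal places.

Repeatedly combine the two least-probable nodes; the expected code length is the sum of the merged weights.
merge 1/60 + 1/60 → 1/30
merge 1/30 + 1/30 → 1/15
merge 1/15 + 1/15 → 2/15
merge 2/15 + 17/60 → 5/12
merge 17/60 + 3/10 → 7/12
merge 5/12 + 7/12 → 1
L = 1/30 + 1/15 + 2/15 + 5/12 + 7/12 + 1 = 67/30 ≈ 2.233 bits/symbol.

2.233 bits/symbol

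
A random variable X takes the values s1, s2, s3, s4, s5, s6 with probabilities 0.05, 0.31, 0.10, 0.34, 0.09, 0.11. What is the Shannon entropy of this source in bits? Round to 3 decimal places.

H = −Σ pᵢ log₂ pᵢ.
−0.05·log₂(0.05) = 0.2161
−0.31·log₂(0.31) = 0.5238
−0.10·log₂(0.10) = 0.3322
−0.34·log₂(0.34) = 0.5292
−0.09·log₂(0.09) = 0.3127
−0.11·log₂(0.11) = 0.3503
Sum ≈ 2.2642 → 2.264 bits.

2.264 bits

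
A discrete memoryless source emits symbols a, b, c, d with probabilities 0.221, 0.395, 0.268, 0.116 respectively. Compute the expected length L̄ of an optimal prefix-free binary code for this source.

Repeatedly combine the two least-probable nodes; the expected code length is the sum of the merged weights.
merge 29/250 + 221/1000 → 337/1000
merge 67/250 + 337/1000 → 121/200
merge 79/200 + 121/200 → 1
L = 337/1000 + 121/200 + 1 = 971/500 = 1.942 bits/symbol.

1.942 bits/symbol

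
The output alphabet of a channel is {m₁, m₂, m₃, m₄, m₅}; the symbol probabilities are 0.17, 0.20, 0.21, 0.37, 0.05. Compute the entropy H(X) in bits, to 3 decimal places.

2.119 bits

H = −Σ pᵢ log₂ pᵢ.
−0.17·log₂(0.17) = 0.4346
−0.20·log₂(0.20) = 0.4644
−0.21·log₂(0.21) = 0.4728
−0.37·log₂(0.37) = 0.5307
−0.05·log₂(0.05) = 0.2161
Sum ≈ 2.1186 → 2.119 bits.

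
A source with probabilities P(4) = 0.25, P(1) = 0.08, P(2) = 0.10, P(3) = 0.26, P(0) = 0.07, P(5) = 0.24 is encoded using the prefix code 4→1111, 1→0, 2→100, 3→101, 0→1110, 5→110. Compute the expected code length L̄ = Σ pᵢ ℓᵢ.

L̄ = Σ pᵢ·ℓᵢ = 0.25·4 + 0.08·1 + 0.10·3 + 0.26·3 + 0.07·4 + 0.24·3 = 3.16 bits/symbol.

3.16 bits/symbol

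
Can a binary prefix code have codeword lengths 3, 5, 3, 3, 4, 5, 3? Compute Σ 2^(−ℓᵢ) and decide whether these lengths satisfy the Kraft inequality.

0.625; yes

With common denominator 2^5 = 32: Σ 2^(−ℓᵢ) = 4/32 + 1/32 + 4/32 + 4/32 + 2/32 + 1/32 + 4/32 = 20/32 = 0.625.
Kraft's inequality requires Σ ≤ 1; here Σ = 0.625 ≤ 1, so such a prefix code exists.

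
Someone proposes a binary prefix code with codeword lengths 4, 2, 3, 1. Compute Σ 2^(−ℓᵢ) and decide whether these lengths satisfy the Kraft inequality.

With common denominator 2^4 = 16: Σ 2^(−ℓᵢ) = 1/16 + 4/16 + 2/16 + 8/16 = 15/16 = 0.9375.
Kraft's inequality requires Σ ≤ 1; here Σ = 0.9375 ≤ 1, so such a prefix code exists.

0.9375; yes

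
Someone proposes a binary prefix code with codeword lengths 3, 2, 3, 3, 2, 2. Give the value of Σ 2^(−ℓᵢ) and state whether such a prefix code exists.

With common denominator 2^3 = 8: Σ 2^(−ℓᵢ) = 1/8 + 2/8 + 1/8 + 1/8 + 2/8 + 2/8 = 9/8 = 1.125.
Kraft's inequality requires Σ ≤ 1; here Σ = 1.125 > 1, so no such prefix code exists.

1.125; no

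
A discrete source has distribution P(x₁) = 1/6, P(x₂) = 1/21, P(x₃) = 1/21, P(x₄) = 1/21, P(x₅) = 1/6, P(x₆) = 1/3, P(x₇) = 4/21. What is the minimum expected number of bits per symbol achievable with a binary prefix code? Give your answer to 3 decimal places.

Repeatedly combine the two least-probable nodes; the expected code length is the sum of the merged weights.
merge 1/21 + 1/21 → 2/21
merge 1/21 + 2/21 → 1/7
merge 1/7 + 1/6 → 13/42
merge 1/6 + 4/21 → 5/14
merge 13/42 + 1/3 → 9/14
merge 5/14 + 9/14 → 1
L = 2/21 + 1/7 + 13/42 + 5/14 + 9/14 + 1 = 107/42 ≈ 2.548 bits/symbol.

2.548 bits/symbol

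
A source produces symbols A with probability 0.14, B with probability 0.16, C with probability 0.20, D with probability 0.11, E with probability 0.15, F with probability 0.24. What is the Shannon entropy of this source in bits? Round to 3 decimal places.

2.539 bits

H = −Σ pᵢ log₂ pᵢ.
−0.14·log₂(0.14) = 0.3971
−0.16·log₂(0.16) = 0.4230
−0.20·log₂(0.20) = 0.4644
−0.11·log₂(0.11) = 0.3503
−0.15·log₂(0.15) = 0.4105
−0.24·log₂(0.24) = 0.4941
Sum ≈ 2.5395 → 2.539 bits.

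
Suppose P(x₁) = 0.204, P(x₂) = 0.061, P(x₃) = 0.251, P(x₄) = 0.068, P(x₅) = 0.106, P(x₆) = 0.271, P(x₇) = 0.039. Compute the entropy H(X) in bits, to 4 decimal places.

H = −Σ pᵢ log₂ pᵢ.
−0.204·log₂(0.204) = 0.4678
−0.061·log₂(0.061) = 0.2461
−0.251·log₂(0.251) = 0.5006
−0.068·log₂(0.068) = 0.2637
−0.106·log₂(0.106) = 0.3432
−0.271·log₂(0.271) = 0.5105
−0.039·log₂(0.039) = 0.1825
Sum ≈ 2.5145 → 2.5145 bits.

2.5145 bits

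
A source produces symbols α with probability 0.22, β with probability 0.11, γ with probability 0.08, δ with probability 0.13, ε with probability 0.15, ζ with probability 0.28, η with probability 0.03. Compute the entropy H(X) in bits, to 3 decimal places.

2.582 bits

H = −Σ pᵢ log₂ pᵢ.
−0.22·log₂(0.22) = 0.4806
−0.11·log₂(0.11) = 0.3503
−0.08·log₂(0.08) = 0.2915
−0.13·log₂(0.13) = 0.3826
−0.15·log₂(0.15) = 0.4105
−0.28·log₂(0.28) = 0.5142
−0.03·log₂(0.03) = 0.1518
Sum ≈ 2.5815 → 2.582 bits.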